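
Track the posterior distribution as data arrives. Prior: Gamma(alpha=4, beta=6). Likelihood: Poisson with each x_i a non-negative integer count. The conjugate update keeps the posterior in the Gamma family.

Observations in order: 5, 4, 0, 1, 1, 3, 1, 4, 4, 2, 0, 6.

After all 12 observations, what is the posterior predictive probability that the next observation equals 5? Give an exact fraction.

2606293401158134940688405716053389752946860752896/74368742344158402044370289529129338200416023056379

obs 1: x=5 → posterior Gamma(9, 7)
obs 2: x=4 → posterior Gamma(13, 8)
obs 3: x=0 → posterior Gamma(13, 9)
obs 4: x=1 → posterior Gamma(14, 10)
obs 5: x=1 → posterior Gamma(15, 11)
obs 6: x=3 → posterior Gamma(18, 12)
obs 7: x=1 → posterior Gamma(19, 13)
obs 8: x=4 → posterior Gamma(23, 14)
obs 9: x=4 → posterior Gamma(27, 15)
obs 10: x=2 → posterior Gamma(29, 16)
obs 11: x=0 → posterior Gamma(29, 17)
obs 12: x=6 → posterior Gamma(35, 18)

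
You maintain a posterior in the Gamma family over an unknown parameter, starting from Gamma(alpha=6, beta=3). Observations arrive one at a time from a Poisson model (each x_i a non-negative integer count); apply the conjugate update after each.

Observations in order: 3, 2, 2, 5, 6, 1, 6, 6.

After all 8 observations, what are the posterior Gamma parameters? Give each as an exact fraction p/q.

alpha=37, beta=11

obs 1: x=3 → posterior Gamma(9, 4)
obs 2: x=2 → posterior Gamma(11, 5)
obs 3: x=2 → posterior Gamma(13, 6)
obs 4: x=5 → posterior Gamma(18, 7)
obs 5: x=6 → posterior Gamma(24, 8)
obs 6: x=1 → posterior Gamma(25, 9)
obs 7: x=6 → posterior Gamma(31, 10)
obs 8: x=6 → posterior Gamma(37, 11)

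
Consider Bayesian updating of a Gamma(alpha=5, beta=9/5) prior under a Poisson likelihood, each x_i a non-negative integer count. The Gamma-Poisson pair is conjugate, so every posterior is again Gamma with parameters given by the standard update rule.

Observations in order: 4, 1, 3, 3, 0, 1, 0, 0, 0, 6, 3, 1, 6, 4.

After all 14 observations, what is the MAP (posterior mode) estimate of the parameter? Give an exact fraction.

obs 1: x=4 → posterior Gamma(9, 14/5)
obs 2: x=1 → posterior Gamma(10, 19/5)
obs 3: x=3 → posterior Gamma(13, 24/5)
obs 4: x=3 → posterior Gamma(16, 29/5)
obs 5: x=0 → posterior Gamma(16, 34/5)
obs 6: x=1 → posterior Gamma(17, 39/5)
obs 7: x=0 → posterior Gamma(17, 44/5)
obs 8: x=0 → posterior Gamma(17, 49/5)
obs 9: x=0 → posterior Gamma(17, 54/5)
obs 10: x=6 → posterior Gamma(23, 59/5)
obs 11: x=3 → posterior Gamma(26, 64/5)
obs 12: x=1 → posterior Gamma(27, 69/5)
obs 13: x=6 → posterior Gamma(33, 74/5)
obs 14: x=4 → posterior Gamma(37, 79/5)

180/79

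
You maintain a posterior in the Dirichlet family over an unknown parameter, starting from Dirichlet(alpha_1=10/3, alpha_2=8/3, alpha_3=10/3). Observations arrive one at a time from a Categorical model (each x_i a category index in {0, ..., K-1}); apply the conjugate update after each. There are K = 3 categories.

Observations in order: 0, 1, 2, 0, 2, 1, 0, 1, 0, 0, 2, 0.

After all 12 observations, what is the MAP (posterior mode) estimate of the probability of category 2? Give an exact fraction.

obs 1: x=0 → posterior Dirichlet(13/3, 8/3, 10/3)
obs 2: x=1 → posterior Dirichlet(13/3, 11/3, 10/3)
obs 3: x=2 → posterior Dirichlet(13/3, 11/3, 13/3)
obs 4: x=0 → posterior Dirichlet(16/3, 11/3, 13/3)
obs 5: x=2 → posterior Dirichlet(16/3, 11/3, 16/3)
obs 6: x=1 → posterior Dirichlet(16/3, 14/3, 16/3)
obs 7: x=0 → posterior Dirichlet(19/3, 14/3, 16/3)
obs 8: x=1 → posterior Dirichlet(19/3, 17/3, 16/3)
obs 9: x=0 → posterior Dirichlet(22/3, 17/3, 16/3)
obs 10: x=0 → posterior Dirichlet(25/3, 17/3, 16/3)
obs 11: x=2 → posterior Dirichlet(25/3, 17/3, 19/3)
obs 12: x=0 → posterior Dirichlet(28/3, 17/3, 19/3)

16/55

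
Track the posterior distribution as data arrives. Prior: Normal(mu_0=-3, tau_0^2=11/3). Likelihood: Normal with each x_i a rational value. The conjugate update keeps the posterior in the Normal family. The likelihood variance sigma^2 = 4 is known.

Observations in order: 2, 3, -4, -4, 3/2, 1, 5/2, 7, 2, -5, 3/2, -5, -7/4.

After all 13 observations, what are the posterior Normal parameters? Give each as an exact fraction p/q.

obs 1: x=2 → posterior Normal(-14/23, 44/23)
obs 2: x=3 → posterior Normal(19/34, 22/17)
obs 3: x=-4 → posterior Normal(-5/9, 44/45)
obs 4: x=-4 → posterior Normal(-69/56, 11/14)
obs 5: x=3/2 → posterior Normal(-105/134, 44/67)
obs 6: x=1 → posterior Normal(-83/156, 22/39)
obs 7: x=5/2 → posterior Normal(-14/89, 44/89)
obs 8: x=7 → posterior Normal(63/100, 11/25)
obs 9: x=2 → posterior Normal(85/111, 44/111)
obs 10: x=-5 → posterior Normal(15/61, 22/61)
obs 11: x=3/2 → posterior Normal(93/266, 44/133)
obs 12: x=-5 → posterior Normal(-17/288, 11/36)
obs 13: x=-7/4 → posterior Normal(-111/620, 44/155)

mu_0=-111/620, tau_0^2=44/155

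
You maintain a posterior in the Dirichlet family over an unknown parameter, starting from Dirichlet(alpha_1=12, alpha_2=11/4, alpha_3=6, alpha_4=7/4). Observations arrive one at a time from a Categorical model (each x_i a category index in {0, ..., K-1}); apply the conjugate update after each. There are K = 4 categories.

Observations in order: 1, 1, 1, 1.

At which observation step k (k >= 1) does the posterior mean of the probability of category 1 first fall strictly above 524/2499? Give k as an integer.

obs 1: x=1 → posterior Dirichlet(12, 15/4, 6, 7/4)
obs 2: x=1 → posterior Dirichlet(12, 19/4, 6, 7/4)
obs 3: x=1 → posterior Dirichlet(12, 23/4, 6, 7/4)
obs 4: x=1 → posterior Dirichlet(12, 27/4, 6, 7/4)

k = 3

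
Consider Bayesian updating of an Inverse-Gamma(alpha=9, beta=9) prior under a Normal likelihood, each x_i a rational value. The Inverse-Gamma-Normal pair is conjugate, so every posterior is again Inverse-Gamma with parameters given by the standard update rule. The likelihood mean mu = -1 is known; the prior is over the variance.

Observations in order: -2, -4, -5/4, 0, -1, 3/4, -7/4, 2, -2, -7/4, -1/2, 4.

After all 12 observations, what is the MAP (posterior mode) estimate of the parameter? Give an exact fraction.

137/64

obs 1: x=-2 → posterior Inverse-Gamma(19/2, 19/2)
obs 2: x=-4 → posterior Inverse-Gamma(10, 14)
obs 3: x=-5/4 → posterior Inverse-Gamma(21/2, 449/32)
obs 4: x=0 → posterior Inverse-Gamma(11, 465/32)
obs 5: x=-1 → posterior Inverse-Gamma(23/2, 465/32)
obs 6: x=3/4 → posterior Inverse-Gamma(12, 257/16)
obs 7: x=-7/4 → posterior Inverse-Gamma(25/2, 523/32)
obs 8: x=2 → posterior Inverse-Gamma(13, 667/32)
obs 9: x=-2 → posterior Inverse-Gamma(27/2, 683/32)
obs 10: x=-7/4 → posterior Inverse-Gamma(14, 173/8)
obs 11: x=-1/2 → posterior Inverse-Gamma(29/2, 87/4)
obs 12: x=4 → posterior Inverse-Gamma(15, 137/4)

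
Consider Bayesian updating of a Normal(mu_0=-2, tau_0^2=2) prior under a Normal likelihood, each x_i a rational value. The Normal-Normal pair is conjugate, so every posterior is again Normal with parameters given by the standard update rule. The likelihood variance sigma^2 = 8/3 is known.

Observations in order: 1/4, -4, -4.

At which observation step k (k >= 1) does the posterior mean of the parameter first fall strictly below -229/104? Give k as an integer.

obs 1: x=1/4 → posterior Normal(-29/28, 8/7)
obs 2: x=-4 → posterior Normal(-77/40, 4/5)
obs 3: x=-4 → posterior Normal(-125/52, 8/13)

k = 3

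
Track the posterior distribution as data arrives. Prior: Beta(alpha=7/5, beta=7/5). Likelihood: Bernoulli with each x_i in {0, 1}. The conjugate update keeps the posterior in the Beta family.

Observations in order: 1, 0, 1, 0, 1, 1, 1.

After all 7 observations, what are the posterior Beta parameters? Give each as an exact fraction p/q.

alpha=32/5, beta=17/5

obs 1: x=1 → posterior Beta(12/5, 7/5)
obs 2: x=0 → posterior Beta(12/5, 12/5)
obs 3: x=1 → posterior Beta(17/5, 12/5)
obs 4: x=0 → posterior Beta(17/5, 17/5)
obs 5: x=1 → posterior Beta(22/5, 17/5)
obs 6: x=1 → posterior Beta(27/5, 17/5)
obs 7: x=1 → posterior Beta(32/5, 17/5)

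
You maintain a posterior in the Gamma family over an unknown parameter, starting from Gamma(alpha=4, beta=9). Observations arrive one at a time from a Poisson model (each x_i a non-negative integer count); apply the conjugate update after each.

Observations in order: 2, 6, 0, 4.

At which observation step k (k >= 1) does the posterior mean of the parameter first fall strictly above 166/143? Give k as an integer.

k = 4

obs 1: x=2 → posterior Gamma(6, 10)
obs 2: x=6 → posterior Gamma(12, 11)
obs 3: x=0 → posterior Gamma(12, 12)
obs 4: x=4 → posterior Gamma(16, 13)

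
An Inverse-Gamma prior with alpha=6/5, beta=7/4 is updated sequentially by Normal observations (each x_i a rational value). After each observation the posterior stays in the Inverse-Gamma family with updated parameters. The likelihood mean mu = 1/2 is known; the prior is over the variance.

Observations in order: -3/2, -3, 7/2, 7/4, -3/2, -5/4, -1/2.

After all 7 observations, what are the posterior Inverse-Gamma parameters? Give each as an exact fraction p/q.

obs 1: x=-3/2 → posterior Inverse-Gamma(17/10, 15/4)
obs 2: x=-3 → posterior Inverse-Gamma(11/5, 79/8)
obs 3: x=7/2 → posterior Inverse-Gamma(27/10, 115/8)
obs 4: x=7/4 → posterior Inverse-Gamma(16/5, 485/32)
obs 5: x=-3/2 → posterior Inverse-Gamma(37/10, 549/32)
obs 6: x=-5/4 → posterior Inverse-Gamma(21/5, 299/16)
obs 7: x=-1/2 → posterior Inverse-Gamma(47/10, 307/16)

alpha=47/10, beta=307/16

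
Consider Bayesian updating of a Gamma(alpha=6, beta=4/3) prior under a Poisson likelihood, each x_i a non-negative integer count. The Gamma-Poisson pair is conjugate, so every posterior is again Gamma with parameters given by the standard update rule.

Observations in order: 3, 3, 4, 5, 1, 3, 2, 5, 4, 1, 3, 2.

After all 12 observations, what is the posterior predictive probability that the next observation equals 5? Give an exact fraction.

obs 1: x=3 → posterior Gamma(9, 7/3)
obs 2: x=3 → posterior Gamma(12, 10/3)
obs 3: x=4 → posterior Gamma(16, 13/3)
obs 4: x=5 → posterior Gamma(21, 16/3)
obs 5: x=1 → posterior Gamma(22, 19/3)
obs 6: x=3 → posterior Gamma(25, 22/3)
obs 7: x=2 → posterior Gamma(27, 25/3)
obs 8: x=5 → posterior Gamma(32, 28/3)
obs 9: x=4 → posterior Gamma(36, 31/3)
obs 10: x=1 → posterior Gamma(37, 34/3)
obs 11: x=3 → posterior Gamma(40, 37/3)
obs 12: x=2 → posterior Gamma(42, 40/3)

149836277735600978656030164516864000000000000000000000000000000000000000000/1378951389092475479704989938929578240810599128289234394913354036690535775049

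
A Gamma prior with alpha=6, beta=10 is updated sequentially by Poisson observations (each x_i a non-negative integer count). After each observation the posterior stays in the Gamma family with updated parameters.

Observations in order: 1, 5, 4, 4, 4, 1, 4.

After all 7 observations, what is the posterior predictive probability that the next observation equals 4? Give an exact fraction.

obs 1: x=1 → posterior Gamma(7, 11)
obs 2: x=5 → posterior Gamma(12, 12)
obs 3: x=4 → posterior Gamma(16, 13)
obs 4: x=4 → posterior Gamma(20, 14)
obs 5: x=4 → posterior Gamma(24, 15)
obs 6: x=1 → posterior Gamma(25, 16)
obs 7: x=4 → posterior Gamma(29, 17)

2166448731619845363335896154377707278015/33182009354161535119373618073371878096896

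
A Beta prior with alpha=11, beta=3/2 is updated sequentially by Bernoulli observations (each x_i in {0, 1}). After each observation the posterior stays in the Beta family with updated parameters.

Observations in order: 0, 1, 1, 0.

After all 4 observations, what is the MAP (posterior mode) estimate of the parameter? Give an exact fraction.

obs 1: x=0 → posterior Beta(11, 5/2)
obs 2: x=1 → posterior Beta(12, 5/2)
obs 3: x=1 → posterior Beta(13, 5/2)
obs 4: x=0 → posterior Beta(13, 7/2)

24/29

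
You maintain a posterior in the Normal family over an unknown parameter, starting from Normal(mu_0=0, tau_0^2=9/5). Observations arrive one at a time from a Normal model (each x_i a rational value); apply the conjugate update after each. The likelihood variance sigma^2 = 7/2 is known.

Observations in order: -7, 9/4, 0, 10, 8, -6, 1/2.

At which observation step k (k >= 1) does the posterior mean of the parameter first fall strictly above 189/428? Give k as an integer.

k = 4

obs 1: x=-7 → posterior Normal(-126/53, 63/53)
obs 2: x=9/4 → posterior Normal(-171/142, 63/71)
obs 3: x=0 → posterior Normal(-171/178, 63/89)
obs 4: x=10 → posterior Normal(189/214, 63/107)
obs 5: x=8 → posterior Normal(477/250, 63/125)
obs 6: x=-6 → posterior Normal(261/286, 63/143)
obs 7: x=1/2 → posterior Normal(279/322, 9/23)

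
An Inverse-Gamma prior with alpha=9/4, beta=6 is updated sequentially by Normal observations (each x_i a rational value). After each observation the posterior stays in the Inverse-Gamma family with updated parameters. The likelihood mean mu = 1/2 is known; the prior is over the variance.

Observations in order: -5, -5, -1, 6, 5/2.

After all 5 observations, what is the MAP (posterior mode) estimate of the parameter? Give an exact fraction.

218/23

obs 1: x=-5 → posterior Inverse-Gamma(11/4, 169/8)
obs 2: x=-5 → posterior Inverse-Gamma(13/4, 145/4)
obs 3: x=-1 → posterior Inverse-Gamma(15/4, 299/8)
obs 4: x=6 → posterior Inverse-Gamma(17/4, 105/2)
obs 5: x=5/2 → posterior Inverse-Gamma(19/4, 109/2)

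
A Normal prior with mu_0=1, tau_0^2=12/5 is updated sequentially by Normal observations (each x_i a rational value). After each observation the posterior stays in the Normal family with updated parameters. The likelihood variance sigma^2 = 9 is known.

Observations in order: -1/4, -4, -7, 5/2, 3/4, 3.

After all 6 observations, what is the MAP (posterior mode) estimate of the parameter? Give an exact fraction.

-5/39

obs 1: x=-1/4 → posterior Normal(14/19, 36/19)
obs 2: x=-4 → posterior Normal(-2/23, 36/23)
obs 3: x=-7 → posterior Normal(-10/9, 4/3)
obs 4: x=5/2 → posterior Normal(-20/31, 36/31)
obs 5: x=3/4 → posterior Normal(-17/35, 36/35)
obs 6: x=3 → posterior Normal(-5/39, 12/13)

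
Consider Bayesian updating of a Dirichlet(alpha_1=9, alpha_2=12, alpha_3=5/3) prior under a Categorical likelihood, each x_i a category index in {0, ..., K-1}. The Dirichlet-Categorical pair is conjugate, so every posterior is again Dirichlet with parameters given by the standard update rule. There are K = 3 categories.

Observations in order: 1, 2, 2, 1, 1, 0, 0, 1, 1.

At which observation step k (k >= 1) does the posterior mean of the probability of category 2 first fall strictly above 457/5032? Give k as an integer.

k = 2

obs 1: x=1 → posterior Dirichlet(9, 13, 5/3)
obs 2: x=2 → posterior Dirichlet(9, 13, 8/3)
obs 3: x=2 → posterior Dirichlet(9, 13, 11/3)
obs 4: x=1 → posterior Dirichlet(9, 14, 11/3)
obs 5: x=1 → posterior Dirichlet(9, 15, 11/3)
obs 6: x=0 → posterior Dirichlet(10, 15, 11/3)
obs 7: x=0 → posterior Dirichlet(11, 15, 11/3)
obs 8: x=1 → posterior Dirichlet(11, 16, 11/3)
obs 9: x=1 → posterior Dirichlet(11, 17, 11/3)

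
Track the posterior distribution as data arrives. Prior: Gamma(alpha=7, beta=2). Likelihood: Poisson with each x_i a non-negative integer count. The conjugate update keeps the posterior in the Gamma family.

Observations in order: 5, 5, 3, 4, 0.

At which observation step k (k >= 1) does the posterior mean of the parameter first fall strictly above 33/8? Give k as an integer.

k = 2

obs 1: x=5 → posterior Gamma(12, 3)
obs 2: x=5 → posterior Gamma(17, 4)
obs 3: x=3 → posterior Gamma(20, 5)
obs 4: x=4 → posterior Gamma(24, 6)
obs 5: x=0 → posterior Gamma(24, 7)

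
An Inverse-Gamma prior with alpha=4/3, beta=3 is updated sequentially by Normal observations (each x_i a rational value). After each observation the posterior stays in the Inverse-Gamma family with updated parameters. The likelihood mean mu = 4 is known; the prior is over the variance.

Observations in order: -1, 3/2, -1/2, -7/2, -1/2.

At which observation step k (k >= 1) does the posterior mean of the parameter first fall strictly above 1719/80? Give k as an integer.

obs 1: x=-1 → posterior Inverse-Gamma(11/6, 31/2)
obs 2: x=3/2 → posterior Inverse-Gamma(7/3, 149/8)
obs 3: x=-1/2 → posterior Inverse-Gamma(17/6, 115/4)
obs 4: x=-7/2 → posterior Inverse-Gamma(10/3, 455/8)
obs 5: x=-1/2 → posterior Inverse-Gamma(23/6, 67)

k = 4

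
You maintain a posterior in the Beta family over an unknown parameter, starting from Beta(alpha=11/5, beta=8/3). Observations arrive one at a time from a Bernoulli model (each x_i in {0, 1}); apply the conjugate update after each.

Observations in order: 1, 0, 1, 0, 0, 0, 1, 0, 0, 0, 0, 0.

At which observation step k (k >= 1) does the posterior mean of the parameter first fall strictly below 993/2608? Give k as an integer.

obs 1: x=1 → posterior Beta(16/5, 8/3)
obs 2: x=0 → posterior Beta(16/5, 11/3)
obs 3: x=1 → posterior Beta(21/5, 11/3)
obs 4: x=0 → posterior Beta(21/5, 14/3)
obs 5: x=0 → posterior Beta(21/5, 17/3)
obs 6: x=0 → posterior Beta(21/5, 20/3)
obs 7: x=1 → posterior Beta(26/5, 20/3)
obs 8: x=0 → posterior Beta(26/5, 23/3)
obs 9: x=0 → posterior Beta(26/5, 26/3)
obs 10: x=0 → posterior Beta(26/5, 29/3)
obs 11: x=0 → posterior Beta(26/5, 32/3)
obs 12: x=0 → posterior Beta(26/5, 35/3)

k = 9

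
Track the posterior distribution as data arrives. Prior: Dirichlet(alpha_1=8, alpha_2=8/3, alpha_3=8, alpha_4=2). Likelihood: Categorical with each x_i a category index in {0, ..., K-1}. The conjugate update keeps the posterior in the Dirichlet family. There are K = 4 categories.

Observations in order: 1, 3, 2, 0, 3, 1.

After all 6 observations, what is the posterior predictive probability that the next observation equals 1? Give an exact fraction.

obs 1: x=1 → posterior Dirichlet(8, 11/3, 8, 2)
obs 2: x=3 → posterior Dirichlet(8, 11/3, 8, 3)
obs 3: x=2 → posterior Dirichlet(8, 11/3, 9, 3)
obs 4: x=0 → posterior Dirichlet(9, 11/3, 9, 3)
obs 5: x=3 → posterior Dirichlet(9, 11/3, 9, 4)
obs 6: x=1 → posterior Dirichlet(9, 14/3, 9, 4)

7/40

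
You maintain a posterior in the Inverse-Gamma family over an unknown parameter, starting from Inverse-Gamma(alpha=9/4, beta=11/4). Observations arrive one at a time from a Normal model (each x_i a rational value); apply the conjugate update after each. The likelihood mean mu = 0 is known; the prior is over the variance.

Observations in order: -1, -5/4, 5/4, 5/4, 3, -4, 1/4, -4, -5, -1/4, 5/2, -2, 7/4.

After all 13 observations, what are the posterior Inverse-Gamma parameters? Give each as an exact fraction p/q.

obs 1: x=-1 → posterior Inverse-Gamma(11/4, 13/4)
obs 2: x=-5/4 → posterior Inverse-Gamma(13/4, 129/32)
obs 3: x=5/4 → posterior Inverse-Gamma(15/4, 77/16)
obs 4: x=5/4 → posterior Inverse-Gamma(17/4, 179/32)
obs 5: x=3 → posterior Inverse-Gamma(19/4, 323/32)
obs 6: x=-4 → posterior Inverse-Gamma(21/4, 579/32)
obs 7: x=1/4 → posterior Inverse-Gamma(23/4, 145/8)
obs 8: x=-4 → posterior Inverse-Gamma(25/4, 209/8)
obs 9: x=-5 → posterior Inverse-Gamma(27/4, 309/8)
obs 10: x=-1/4 → posterior Inverse-Gamma(29/4, 1237/32)
obs 11: x=5/2 → posterior Inverse-Gamma(31/4, 1337/32)
obs 12: x=-2 → posterior Inverse-Gamma(33/4, 1401/32)
obs 13: x=7/4 → posterior Inverse-Gamma(35/4, 725/16)

alpha=35/4, beta=725/16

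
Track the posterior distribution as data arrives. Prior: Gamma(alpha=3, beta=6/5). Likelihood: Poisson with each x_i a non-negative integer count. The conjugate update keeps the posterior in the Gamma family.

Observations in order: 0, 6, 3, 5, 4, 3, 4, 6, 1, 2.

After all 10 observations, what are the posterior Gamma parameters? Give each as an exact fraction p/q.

alpha=37, beta=56/5

obs 1: x=0 → posterior Gamma(3, 11/5)
obs 2: x=6 → posterior Gamma(9, 16/5)
obs 3: x=3 → posterior Gamma(12, 21/5)
obs 4: x=5 → posterior Gamma(17, 26/5)
obs 5: x=4 → posterior Gamma(21, 31/5)
obs 6: x=3 → posterior Gamma(24, 36/5)
obs 7: x=4 → posterior Gamma(28, 41/5)
obs 8: x=6 → posterior Gamma(34, 46/5)
obs 9: x=1 → posterior Gamma(35, 51/5)
obs 10: x=2 → posterior Gamma(37, 56/5)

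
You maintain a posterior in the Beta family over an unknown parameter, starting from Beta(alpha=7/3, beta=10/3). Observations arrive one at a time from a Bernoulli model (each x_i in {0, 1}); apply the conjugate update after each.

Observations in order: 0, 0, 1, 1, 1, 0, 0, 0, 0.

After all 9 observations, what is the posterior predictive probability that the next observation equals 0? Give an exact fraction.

obs 1: x=0 → posterior Beta(7/3, 13/3)
obs 2: x=0 → posterior Beta(7/3, 16/3)
obs 3: x=1 → posterior Beta(10/3, 16/3)
obs 4: x=1 → posterior Beta(13/3, 16/3)
obs 5: x=1 → posterior Beta(16/3, 16/3)
obs 6: x=0 → posterior Beta(16/3, 19/3)
obs 7: x=0 → posterior Beta(16/3, 22/3)
obs 8: x=0 → posterior Beta(16/3, 25/3)
obs 9: x=0 → posterior Beta(16/3, 28/3)

7/11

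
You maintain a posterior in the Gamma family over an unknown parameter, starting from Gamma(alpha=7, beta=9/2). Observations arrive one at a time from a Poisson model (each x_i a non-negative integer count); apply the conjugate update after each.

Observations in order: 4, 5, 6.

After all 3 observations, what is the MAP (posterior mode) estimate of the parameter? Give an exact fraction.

obs 1: x=4 → posterior Gamma(11, 11/2)
obs 2: x=5 → posterior Gamma(16, 13/2)
obs 3: x=6 → posterior Gamma(22, 15/2)

14/5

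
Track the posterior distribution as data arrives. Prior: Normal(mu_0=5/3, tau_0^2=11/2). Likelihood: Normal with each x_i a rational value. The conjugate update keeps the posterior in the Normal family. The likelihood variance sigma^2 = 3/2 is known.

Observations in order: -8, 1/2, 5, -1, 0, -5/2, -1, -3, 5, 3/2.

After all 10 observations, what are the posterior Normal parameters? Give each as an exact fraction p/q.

obs 1: x=-8 → posterior Normal(-83/14, 33/28)
obs 2: x=1/2 → posterior Normal(-31/10, 33/50)
obs 3: x=5 → posterior Normal(-5/8, 11/24)
obs 4: x=-1 → posterior Normal(-67/94, 33/94)
obs 5: x=0 → posterior Normal(-67/116, 33/116)
obs 6: x=-5/2 → posterior Normal(-61/69, 11/46)
obs 7: x=-1 → posterior Normal(-9/10, 33/160)
obs 8: x=-3 → posterior Normal(-15/13, 33/182)
obs 9: x=5 → posterior Normal(-25/51, 11/68)
obs 10: x=3/2 → posterior Normal(-67/226, 33/226)

mu_0=-67/226, tau_0^2=33/226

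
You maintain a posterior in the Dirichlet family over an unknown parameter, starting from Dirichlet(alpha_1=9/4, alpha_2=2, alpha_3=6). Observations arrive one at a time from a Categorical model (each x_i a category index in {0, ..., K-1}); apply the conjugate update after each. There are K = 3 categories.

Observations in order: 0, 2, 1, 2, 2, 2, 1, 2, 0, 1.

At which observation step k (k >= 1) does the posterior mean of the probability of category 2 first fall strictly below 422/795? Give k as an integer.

k = 3

obs 1: x=0 → posterior Dirichlet(13/4, 2, 6)
obs 2: x=2 → posterior Dirichlet(13/4, 2, 7)
obs 3: x=1 → posterior Dirichlet(13/4, 3, 7)
obs 4: x=2 → posterior Dirichlet(13/4, 3, 8)
obs 5: x=2 → posterior Dirichlet(13/4, 3, 9)
obs 6: x=2 → posterior Dirichlet(13/4, 3, 10)
obs 7: x=1 → posterior Dirichlet(13/4, 4, 10)
obs 8: x=2 → posterior Dirichlet(13/4, 4, 11)
obs 9: x=0 → posterior Dirichlet(17/4, 4, 11)
obs 10: x=1 → posterior Dirichlet(17/4, 5, 11)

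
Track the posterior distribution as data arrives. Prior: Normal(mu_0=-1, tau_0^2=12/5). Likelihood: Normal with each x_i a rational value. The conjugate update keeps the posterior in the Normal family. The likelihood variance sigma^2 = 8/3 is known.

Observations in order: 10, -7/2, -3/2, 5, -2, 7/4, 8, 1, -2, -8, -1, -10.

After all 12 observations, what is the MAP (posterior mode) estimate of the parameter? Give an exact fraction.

obs 1: x=10 → posterior Normal(80/19, 24/19)
obs 2: x=-7/2 → posterior Normal(97/56, 6/7)
obs 3: x=-3/2 → posterior Normal(35/37, 24/37)
obs 4: x=5 → posterior Normal(40/23, 12/23)
obs 5: x=-2 → posterior Normal(62/55, 24/55)
obs 6: x=7/4 → posterior Normal(311/256, 3/8)
obs 7: x=8 → posterior Normal(599/292, 24/73)
obs 8: x=1 → posterior Normal(635/328, 12/41)
obs 9: x=-2 → posterior Normal(563/364, 24/91)
obs 10: x=-8 → posterior Normal(11/16, 6/25)
obs 11: x=-1 → posterior Normal(239/436, 24/109)
obs 12: x=-10 → posterior Normal(-121/472, 12/59)

-121/472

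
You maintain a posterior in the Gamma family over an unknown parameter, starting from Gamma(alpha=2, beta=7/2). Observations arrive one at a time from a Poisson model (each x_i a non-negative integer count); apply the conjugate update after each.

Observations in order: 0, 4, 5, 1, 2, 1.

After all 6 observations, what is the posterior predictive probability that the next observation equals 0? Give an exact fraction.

15181127029874798299/68122318582951682301

obs 1: x=0 → posterior Gamma(2, 9/2)
obs 2: x=4 → posterior Gamma(6, 11/2)
obs 3: x=5 → posterior Gamma(11, 13/2)
obs 4: x=1 → posterior Gamma(12, 15/2)
obs 5: x=2 → posterior Gamma(14, 17/2)
obs 6: x=1 → posterior Gamma(15, 19/2)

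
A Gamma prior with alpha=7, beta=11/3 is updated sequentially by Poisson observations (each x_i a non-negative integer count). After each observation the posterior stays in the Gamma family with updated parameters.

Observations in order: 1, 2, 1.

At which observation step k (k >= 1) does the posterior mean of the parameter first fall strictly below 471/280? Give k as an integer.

obs 1: x=1 → posterior Gamma(8, 14/3)
obs 2: x=2 → posterior Gamma(10, 17/3)
obs 3: x=1 → posterior Gamma(11, 20/3)

k = 3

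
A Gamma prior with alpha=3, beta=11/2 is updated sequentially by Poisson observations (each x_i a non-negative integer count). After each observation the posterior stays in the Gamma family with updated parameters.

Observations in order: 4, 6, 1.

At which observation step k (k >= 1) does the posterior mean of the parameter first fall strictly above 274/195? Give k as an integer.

k = 2

obs 1: x=4 → posterior Gamma(7, 13/2)
obs 2: x=6 → posterior Gamma(13, 15/2)
obs 3: x=1 → posterior Gamma(14, 17/2)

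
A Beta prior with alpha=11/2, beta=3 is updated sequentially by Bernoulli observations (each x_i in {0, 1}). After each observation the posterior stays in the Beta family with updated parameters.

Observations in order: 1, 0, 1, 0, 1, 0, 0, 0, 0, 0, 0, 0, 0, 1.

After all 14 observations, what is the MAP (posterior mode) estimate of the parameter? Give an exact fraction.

17/41

obs 1: x=1 → posterior Beta(13/2, 3)
obs 2: x=0 → posterior Beta(13/2, 4)
obs 3: x=1 → posterior Beta(15/2, 4)
obs 4: x=0 → posterior Beta(15/2, 5)
obs 5: x=1 → posterior Beta(17/2, 5)
obs 6: x=0 → posterior Beta(17/2, 6)
obs 7: x=0 → posterior Beta(17/2, 7)
obs 8: x=0 → posterior Beta(17/2, 8)
obs 9: x=0 → posterior Beta(17/2, 9)
obs 10: x=0 → posterior Beta(17/2, 10)
obs 11: x=0 → posterior Beta(17/2, 11)
obs 12: x=0 → posterior Beta(17/2, 12)
obs 13: x=0 → posterior Beta(17/2, 13)
obs 14: x=1 → posterior Beta(19/2, 13)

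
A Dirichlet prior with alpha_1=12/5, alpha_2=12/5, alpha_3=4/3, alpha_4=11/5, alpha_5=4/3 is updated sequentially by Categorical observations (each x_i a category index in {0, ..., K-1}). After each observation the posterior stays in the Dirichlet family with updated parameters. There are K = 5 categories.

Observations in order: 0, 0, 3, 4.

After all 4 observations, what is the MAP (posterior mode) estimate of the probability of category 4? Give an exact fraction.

obs 1: x=0 → posterior Dirichlet(17/5, 12/5, 4/3, 11/5, 4/3)
obs 2: x=0 → posterior Dirichlet(22/5, 12/5, 4/3, 11/5, 4/3)
obs 3: x=3 → posterior Dirichlet(22/5, 12/5, 4/3, 16/5, 4/3)
obs 4: x=4 → posterior Dirichlet(22/5, 12/5, 4/3, 16/5, 7/3)

2/13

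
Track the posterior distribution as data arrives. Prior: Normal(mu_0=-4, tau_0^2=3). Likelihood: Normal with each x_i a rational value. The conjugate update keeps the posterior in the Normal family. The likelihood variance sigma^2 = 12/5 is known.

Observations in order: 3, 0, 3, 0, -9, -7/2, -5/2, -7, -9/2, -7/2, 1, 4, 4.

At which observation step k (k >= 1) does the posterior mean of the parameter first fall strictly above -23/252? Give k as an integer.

obs 1: x=3 → posterior Normal(-1/9, 4/3)
obs 2: x=0 → posterior Normal(-1/14, 6/7)
obs 3: x=3 → posterior Normal(14/19, 12/19)
obs 4: x=0 → posterior Normal(7/12, 1/2)
obs 5: x=-9 → posterior Normal(-31/29, 12/29)
obs 6: x=-7/2 → posterior Normal(-97/68, 6/17)
obs 7: x=-5/2 → posterior Normal(-61/39, 4/13)
obs 8: x=-7 → posterior Normal(-24/11, 3/11)
obs 9: x=-9/2 → posterior Normal(-237/98, 12/49)
obs 10: x=-7/2 → posterior Normal(-68/27, 2/9)
obs 11: x=1 → posterior Normal(-131/59, 12/59)
obs 12: x=4 → posterior Normal(-111/64, 3/16)
obs 13: x=4 → posterior Normal(-91/69, 4/23)

k = 2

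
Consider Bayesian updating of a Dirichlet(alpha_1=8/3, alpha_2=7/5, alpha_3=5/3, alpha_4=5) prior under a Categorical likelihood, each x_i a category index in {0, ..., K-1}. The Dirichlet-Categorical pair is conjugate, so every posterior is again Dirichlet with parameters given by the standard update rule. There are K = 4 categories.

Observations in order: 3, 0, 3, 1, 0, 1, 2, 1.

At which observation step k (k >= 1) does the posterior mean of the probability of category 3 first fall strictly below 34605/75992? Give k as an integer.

obs 1: x=3 → posterior Dirichlet(8/3, 7/5, 5/3, 6)
obs 2: x=0 → posterior Dirichlet(11/3, 7/5, 5/3, 6)
obs 3: x=3 → posterior Dirichlet(11/3, 7/5, 5/3, 7)
obs 4: x=1 → posterior Dirichlet(11/3, 12/5, 5/3, 7)
obs 5: x=0 → posterior Dirichlet(14/3, 12/5, 5/3, 7)
obs 6: x=1 → posterior Dirichlet(14/3, 17/5, 5/3, 7)
obs 7: x=2 → posterior Dirichlet(14/3, 17/5, 8/3, 7)
obs 8: x=1 → posterior Dirichlet(14/3, 22/5, 8/3, 7)

k = 5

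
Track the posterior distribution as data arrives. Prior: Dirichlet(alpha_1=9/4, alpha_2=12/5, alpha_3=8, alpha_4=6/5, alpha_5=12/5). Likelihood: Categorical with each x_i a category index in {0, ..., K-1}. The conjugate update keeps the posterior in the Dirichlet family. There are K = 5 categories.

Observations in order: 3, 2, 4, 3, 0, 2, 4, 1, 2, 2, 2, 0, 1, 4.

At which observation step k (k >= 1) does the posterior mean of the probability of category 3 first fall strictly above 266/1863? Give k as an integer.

k = 4

obs 1: x=3 → posterior Dirichlet(9/4, 12/5, 8, 11/5, 12/5)
obs 2: x=2 → posterior Dirichlet(9/4, 12/5, 9, 11/5, 12/5)
obs 3: x=4 → posterior Dirichlet(9/4, 12/5, 9, 11/5, 17/5)
obs 4: x=3 → posterior Dirichlet(9/4, 12/5, 9, 16/5, 17/5)
obs 5: x=0 → posterior Dirichlet(13/4, 12/5, 9, 16/5, 17/5)
obs 6: x=2 → posterior Dirichlet(13/4, 12/5, 10, 16/5, 17/5)
obs 7: x=4 → posterior Dirichlet(13/4, 12/5, 10, 16/5, 22/5)
obs 8: x=1 → posterior Dirichlet(13/4, 17/5, 10, 16/5, 22/5)
obs 9: x=2 → posterior Dirichlet(13/4, 17/5, 11, 16/5, 22/5)
obs 10: x=2 → posterior Dirichlet(13/4, 17/5, 12, 16/5, 22/5)
obs 11: x=2 → posterior Dirichlet(13/4, 17/5, 13, 16/5, 22/5)
obs 12: x=0 → posterior Dirichlet(17/4, 17/5, 13, 16/5, 22/5)
obs 13: x=1 → posterior Dirichlet(17/4, 22/5, 13, 16/5, 22/5)
obs 14: x=4 → posterior Dirichlet(17/4, 22/5, 13, 16/5, 27/5)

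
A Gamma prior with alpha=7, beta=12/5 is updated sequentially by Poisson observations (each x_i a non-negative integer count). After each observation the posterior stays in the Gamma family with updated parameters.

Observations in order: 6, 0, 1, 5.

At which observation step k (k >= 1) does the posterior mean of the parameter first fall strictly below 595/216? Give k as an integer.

k = 3

obs 1: x=6 → posterior Gamma(13, 17/5)
obs 2: x=0 → posterior Gamma(13, 22/5)
obs 3: x=1 → posterior Gamma(14, 27/5)
obs 4: x=5 → posterior Gamma(19, 32/5)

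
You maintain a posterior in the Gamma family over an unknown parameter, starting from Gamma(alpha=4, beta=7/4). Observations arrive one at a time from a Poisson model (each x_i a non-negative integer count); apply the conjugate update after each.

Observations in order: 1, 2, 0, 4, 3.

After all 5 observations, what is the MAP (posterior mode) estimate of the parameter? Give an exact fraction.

52/27

obs 1: x=1 → posterior Gamma(5, 11/4)
obs 2: x=2 → posterior Gamma(7, 15/4)
obs 3: x=0 → posterior Gamma(7, 19/4)
obs 4: x=4 → posterior Gamma(11, 23/4)
obs 5: x=3 → posterior Gamma(14, 27/4)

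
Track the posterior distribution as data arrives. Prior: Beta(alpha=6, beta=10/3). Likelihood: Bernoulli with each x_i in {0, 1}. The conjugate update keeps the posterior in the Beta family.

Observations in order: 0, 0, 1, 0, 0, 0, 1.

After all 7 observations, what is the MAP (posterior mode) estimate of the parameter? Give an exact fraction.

obs 1: x=0 → posterior Beta(6, 13/3)
obs 2: x=0 → posterior Beta(6, 16/3)
obs 3: x=1 → posterior Beta(7, 16/3)
obs 4: x=0 → posterior Beta(7, 19/3)
obs 5: x=0 → posterior Beta(7, 22/3)
obs 6: x=0 → posterior Beta(7, 25/3)
obs 7: x=1 → posterior Beta(8, 25/3)

21/43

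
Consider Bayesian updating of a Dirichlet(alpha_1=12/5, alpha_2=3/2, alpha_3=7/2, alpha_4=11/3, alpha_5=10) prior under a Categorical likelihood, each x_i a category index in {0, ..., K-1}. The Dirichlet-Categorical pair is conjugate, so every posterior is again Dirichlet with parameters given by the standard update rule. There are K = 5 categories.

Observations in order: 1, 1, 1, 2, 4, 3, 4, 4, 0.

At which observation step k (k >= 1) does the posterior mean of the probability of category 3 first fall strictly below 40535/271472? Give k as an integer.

obs 1: x=1 → posterior Dirichlet(12/5, 5/2, 7/2, 11/3, 10)
obs 2: x=1 → posterior Dirichlet(12/5, 7/2, 7/2, 11/3, 10)
obs 3: x=1 → posterior Dirichlet(12/5, 9/2, 7/2, 11/3, 10)
obs 4: x=2 → posterior Dirichlet(12/5, 9/2, 9/2, 11/3, 10)
obs 5: x=4 → posterior Dirichlet(12/5, 9/2, 9/2, 11/3, 11)
obs 6: x=3 → posterior Dirichlet(12/5, 9/2, 9/2, 14/3, 11)
obs 7: x=4 → posterior Dirichlet(12/5, 9/2, 9/2, 14/3, 12)
obs 8: x=4 → posterior Dirichlet(12/5, 9/2, 9/2, 14/3, 13)
obs 9: x=0 → posterior Dirichlet(17/5, 9/2, 9/2, 14/3, 13)

k = 4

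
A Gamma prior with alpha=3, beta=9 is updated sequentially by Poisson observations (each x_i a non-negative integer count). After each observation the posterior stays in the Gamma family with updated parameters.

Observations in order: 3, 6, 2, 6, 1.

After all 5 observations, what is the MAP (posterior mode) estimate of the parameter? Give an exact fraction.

obs 1: x=3 → posterior Gamma(6, 10)
obs 2: x=6 → posterior Gamma(12, 11)
obs 3: x=2 → posterior Gamma(14, 12)
obs 4: x=6 → posterior Gamma(20, 13)
obs 5: x=1 → posterior Gamma(21, 14)

10/7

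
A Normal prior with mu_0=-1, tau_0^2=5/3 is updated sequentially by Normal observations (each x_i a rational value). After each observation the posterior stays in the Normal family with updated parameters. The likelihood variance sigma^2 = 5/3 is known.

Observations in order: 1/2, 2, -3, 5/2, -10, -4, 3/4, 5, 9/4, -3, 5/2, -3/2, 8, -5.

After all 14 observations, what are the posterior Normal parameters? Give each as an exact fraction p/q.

mu_0=-4/15, tau_0^2=1/9

obs 1: x=1/2 → posterior Normal(-1/4, 5/6)
obs 2: x=2 → posterior Normal(1/2, 5/9)
obs 3: x=-3 → posterior Normal(-3/8, 5/12)
obs 4: x=5/2 → posterior Normal(1/5, 1/3)
obs 5: x=-10 → posterior Normal(-3/2, 5/18)
obs 6: x=-4 → posterior Normal(-13/7, 5/21)
obs 7: x=3/4 → posterior Normal(-49/32, 5/24)
obs 8: x=5 → posterior Normal(-29/36, 5/27)
obs 9: x=9/4 → posterior Normal(-1/2, 1/6)
obs 10: x=-3 → posterior Normal(-8/11, 5/33)
obs 11: x=5/2 → posterior Normal(-11/24, 5/36)
obs 12: x=-3/2 → posterior Normal(-7/13, 5/39)
obs 13: x=8 → posterior Normal(1/14, 5/42)
obs 14: x=-5 → posterior Normal(-4/15, 1/9)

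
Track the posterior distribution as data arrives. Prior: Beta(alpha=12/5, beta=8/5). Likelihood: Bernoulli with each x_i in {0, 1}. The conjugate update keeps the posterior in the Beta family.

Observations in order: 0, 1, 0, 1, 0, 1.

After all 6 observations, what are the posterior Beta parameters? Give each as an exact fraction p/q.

alpha=27/5, beta=23/5

obs 1: x=0 → posterior Beta(12/5, 13/5)
obs 2: x=1 → posterior Beta(17/5, 13/5)
obs 3: x=0 → posterior Beta(17/5, 18/5)
obs 4: x=1 → posterior Beta(22/5, 18/5)
obs 5: x=0 → posterior Beta(22/5, 23/5)
obs 6: x=1 → posterior Beta(27/5, 23/5)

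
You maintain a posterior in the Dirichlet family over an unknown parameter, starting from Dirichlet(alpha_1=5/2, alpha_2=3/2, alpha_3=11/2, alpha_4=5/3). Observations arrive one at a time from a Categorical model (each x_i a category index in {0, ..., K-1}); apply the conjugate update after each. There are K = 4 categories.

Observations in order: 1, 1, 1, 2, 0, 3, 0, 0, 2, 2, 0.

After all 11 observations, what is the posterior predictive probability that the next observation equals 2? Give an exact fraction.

obs 1: x=1 → posterior Dirichlet(5/2, 5/2, 11/2, 5/3)
obs 2: x=1 → posterior Dirichlet(5/2, 7/2, 11/2, 5/3)
obs 3: x=1 → posterior Dirichlet(5/2, 9/2, 11/2, 5/3)
obs 4: x=2 → posterior Dirichlet(5/2, 9/2, 13/2, 5/3)
obs 5: x=0 → posterior Dirichlet(7/2, 9/2, 13/2, 5/3)
obs 6: x=3 → posterior Dirichlet(7/2, 9/2, 13/2, 8/3)
obs 7: x=0 → posterior Dirichlet(9/2, 9/2, 13/2, 8/3)
obs 8: x=0 → posterior Dirichlet(11/2, 9/2, 13/2, 8/3)
obs 9: x=2 → posterior Dirichlet(11/2, 9/2, 15/2, 8/3)
obs 10: x=2 → posterior Dirichlet(11/2, 9/2, 17/2, 8/3)
obs 11: x=0 → posterior Dirichlet(13/2, 9/2, 17/2, 8/3)

51/133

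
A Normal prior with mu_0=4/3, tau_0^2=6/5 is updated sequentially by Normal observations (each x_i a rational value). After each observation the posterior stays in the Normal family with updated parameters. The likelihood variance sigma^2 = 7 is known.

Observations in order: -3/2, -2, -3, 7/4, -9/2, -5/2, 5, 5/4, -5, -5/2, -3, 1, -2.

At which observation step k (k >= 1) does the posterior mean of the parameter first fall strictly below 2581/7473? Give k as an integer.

obs 1: x=-3/2 → posterior Normal(113/123, 42/41)
obs 2: x=-2 → posterior Normal(77/141, 42/47)
obs 3: x=-3 → posterior Normal(23/159, 42/53)
obs 4: x=7/4 → posterior Normal(109/354, 42/59)
obs 5: x=-9/2 → posterior Normal(-53/390, 42/65)
obs 6: x=-5/2 → posterior Normal(-143/426, 42/71)
obs 7: x=5 → posterior Normal(37/462, 6/11)
obs 8: x=5/4 → posterior Normal(41/249, 42/83)
obs 9: x=-5 → posterior Normal(-49/267, 42/89)
obs 10: x=-5/2 → posterior Normal(-94/285, 42/95)
obs 11: x=-3 → posterior Normal(-148/303, 42/101)
obs 12: x=1 → posterior Normal(-130/321, 42/107)
obs 13: x=-2 → posterior Normal(-166/339, 42/113)

k = 3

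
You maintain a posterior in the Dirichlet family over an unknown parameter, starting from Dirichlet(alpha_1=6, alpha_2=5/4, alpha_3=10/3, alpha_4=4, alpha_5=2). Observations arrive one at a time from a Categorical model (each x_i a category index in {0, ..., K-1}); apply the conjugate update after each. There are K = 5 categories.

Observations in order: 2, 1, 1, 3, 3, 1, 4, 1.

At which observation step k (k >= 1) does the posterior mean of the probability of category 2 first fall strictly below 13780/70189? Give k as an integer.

obs 1: x=2 → posterior Dirichlet(6, 5/4, 13/3, 4, 2)
obs 2: x=1 → posterior Dirichlet(6, 9/4, 13/3, 4, 2)
obs 3: x=1 → posterior Dirichlet(6, 13/4, 13/3, 4, 2)
obs 4: x=3 → posterior Dirichlet(6, 13/4, 13/3, 5, 2)
obs 5: x=3 → posterior Dirichlet(6, 13/4, 13/3, 6, 2)
obs 6: x=1 → posterior Dirichlet(6, 17/4, 13/3, 6, 2)
obs 7: x=4 → posterior Dirichlet(6, 17/4, 13/3, 6, 3)
obs 8: x=1 → posterior Dirichlet(6, 21/4, 13/3, 6, 3)

k = 6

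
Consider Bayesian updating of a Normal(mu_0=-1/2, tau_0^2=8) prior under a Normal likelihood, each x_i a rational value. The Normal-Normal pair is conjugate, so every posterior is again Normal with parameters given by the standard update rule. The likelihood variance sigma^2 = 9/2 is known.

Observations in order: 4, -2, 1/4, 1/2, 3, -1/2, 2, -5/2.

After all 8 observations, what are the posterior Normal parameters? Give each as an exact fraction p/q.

mu_0=143/274, tau_0^2=72/137

obs 1: x=4 → posterior Normal(119/50, 72/25)
obs 2: x=-2 → posterior Normal(55/82, 72/41)
obs 3: x=1/4 → posterior Normal(21/38, 24/19)
obs 4: x=1/2 → posterior Normal(79/146, 72/73)
obs 5: x=3 → posterior Normal(175/178, 72/89)
obs 6: x=-1/2 → posterior Normal(53/70, 24/35)
obs 7: x=2 → posterior Normal(223/242, 72/121)
obs 8: x=-5/2 → posterior Normal(143/274, 72/137)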